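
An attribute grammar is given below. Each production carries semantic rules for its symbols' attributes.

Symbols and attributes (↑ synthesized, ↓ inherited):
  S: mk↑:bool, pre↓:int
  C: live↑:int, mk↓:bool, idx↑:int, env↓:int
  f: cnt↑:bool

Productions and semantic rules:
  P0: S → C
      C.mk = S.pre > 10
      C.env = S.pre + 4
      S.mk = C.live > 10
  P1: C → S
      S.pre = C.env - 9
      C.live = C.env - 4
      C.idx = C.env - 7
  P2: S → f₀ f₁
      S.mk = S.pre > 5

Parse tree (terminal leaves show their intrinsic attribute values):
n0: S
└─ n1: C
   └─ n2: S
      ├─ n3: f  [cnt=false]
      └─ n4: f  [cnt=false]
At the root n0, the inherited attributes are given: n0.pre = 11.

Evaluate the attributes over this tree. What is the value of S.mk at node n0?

true

1. n0.pre = 11  [given at root]
2. n1.mk = true  [S.pre > 10]
3. n1.env = 15  [S.pre + 4]
4. n2.pre = 6  [C.env - 9]
5. n3.cnt = false  [terminal]
6. n4.cnt = false  [terminal]
7. n2.mk = true  [S.pre > 5]
8. n1.live = 11  [C.env - 4]
9. n1.idx = 8  [C.env - 7]
10. n0.mk = true  [C.live > 10]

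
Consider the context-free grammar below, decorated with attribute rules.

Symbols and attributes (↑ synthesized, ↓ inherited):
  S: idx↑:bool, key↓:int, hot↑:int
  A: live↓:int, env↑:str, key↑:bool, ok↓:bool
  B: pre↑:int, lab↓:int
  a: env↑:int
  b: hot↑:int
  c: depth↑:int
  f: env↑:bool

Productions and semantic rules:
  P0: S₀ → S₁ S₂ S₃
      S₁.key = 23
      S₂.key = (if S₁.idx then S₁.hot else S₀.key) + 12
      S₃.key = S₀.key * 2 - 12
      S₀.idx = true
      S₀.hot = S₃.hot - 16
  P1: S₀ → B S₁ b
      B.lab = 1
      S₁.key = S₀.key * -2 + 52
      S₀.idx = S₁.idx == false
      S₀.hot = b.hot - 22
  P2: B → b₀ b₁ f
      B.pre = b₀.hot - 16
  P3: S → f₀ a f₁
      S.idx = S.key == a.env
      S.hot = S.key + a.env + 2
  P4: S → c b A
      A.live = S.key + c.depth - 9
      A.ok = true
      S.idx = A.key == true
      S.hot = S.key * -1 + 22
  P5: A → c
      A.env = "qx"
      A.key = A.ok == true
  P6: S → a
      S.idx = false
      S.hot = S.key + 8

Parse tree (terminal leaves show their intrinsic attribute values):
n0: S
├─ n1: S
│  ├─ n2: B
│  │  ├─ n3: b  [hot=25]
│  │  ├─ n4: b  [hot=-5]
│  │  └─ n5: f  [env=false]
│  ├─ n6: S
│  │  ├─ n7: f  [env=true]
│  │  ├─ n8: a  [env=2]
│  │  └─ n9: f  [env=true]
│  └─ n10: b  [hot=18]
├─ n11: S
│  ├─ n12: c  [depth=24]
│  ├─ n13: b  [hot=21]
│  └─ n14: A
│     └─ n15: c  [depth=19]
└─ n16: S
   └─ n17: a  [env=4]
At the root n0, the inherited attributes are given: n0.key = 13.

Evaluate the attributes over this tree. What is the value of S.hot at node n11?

14

1. n0.key = 13  [given at root]
2. n1.key = 23  [23]
3. n2.lab = 1  [1]
4. n3.hot = 25  [terminal]
5. n4.hot = -5  [terminal]
6. n5.env = false  [terminal]
7. n2.pre = 9  [b₀.hot - 16]
8. n6.key = 6  [S₀.key * -2 + 52]
9. n7.env = true  [terminal]
10. n8.env = 2  [terminal]
11. n9.env = true  [terminal]
12. n6.idx = false  [S.key == a.env]
13. n6.hot = 10  [S.key + a.env + 2]
14. n10.hot = 18  [terminal]
15. n1.idx = true  [S₁.idx == false]
16. n1.hot = -4  [b.hot - 22]
17. n11.key = 8  [(if S₁.idx then S₁.hot else S₀.key) + 12]
18. n12.depth = 24  [terminal]
19. n13.hot = 21  [terminal]
20. n14.live = 23  [S.key + c.depth - 9]
21. n14.ok = true  [true]
22. n15.depth = 19  [terminal]
23. n14.env = "qx"  ["qx"]
24. n14.key = true  [A.ok == true]
25. n11.idx = true  [A.key == true]
26. n11.hot = 14  [S.key * -1 + 22]
27. n16.key = 14  [S₀.key * 2 - 12]
28. n17.env = 4  [terminal]
29. n16.idx = false  [false]
30. n16.hot = 22  [S.key + 8]
31. n0.idx = true  [true]
32. n0.hot = 6  [S₃.hot - 16]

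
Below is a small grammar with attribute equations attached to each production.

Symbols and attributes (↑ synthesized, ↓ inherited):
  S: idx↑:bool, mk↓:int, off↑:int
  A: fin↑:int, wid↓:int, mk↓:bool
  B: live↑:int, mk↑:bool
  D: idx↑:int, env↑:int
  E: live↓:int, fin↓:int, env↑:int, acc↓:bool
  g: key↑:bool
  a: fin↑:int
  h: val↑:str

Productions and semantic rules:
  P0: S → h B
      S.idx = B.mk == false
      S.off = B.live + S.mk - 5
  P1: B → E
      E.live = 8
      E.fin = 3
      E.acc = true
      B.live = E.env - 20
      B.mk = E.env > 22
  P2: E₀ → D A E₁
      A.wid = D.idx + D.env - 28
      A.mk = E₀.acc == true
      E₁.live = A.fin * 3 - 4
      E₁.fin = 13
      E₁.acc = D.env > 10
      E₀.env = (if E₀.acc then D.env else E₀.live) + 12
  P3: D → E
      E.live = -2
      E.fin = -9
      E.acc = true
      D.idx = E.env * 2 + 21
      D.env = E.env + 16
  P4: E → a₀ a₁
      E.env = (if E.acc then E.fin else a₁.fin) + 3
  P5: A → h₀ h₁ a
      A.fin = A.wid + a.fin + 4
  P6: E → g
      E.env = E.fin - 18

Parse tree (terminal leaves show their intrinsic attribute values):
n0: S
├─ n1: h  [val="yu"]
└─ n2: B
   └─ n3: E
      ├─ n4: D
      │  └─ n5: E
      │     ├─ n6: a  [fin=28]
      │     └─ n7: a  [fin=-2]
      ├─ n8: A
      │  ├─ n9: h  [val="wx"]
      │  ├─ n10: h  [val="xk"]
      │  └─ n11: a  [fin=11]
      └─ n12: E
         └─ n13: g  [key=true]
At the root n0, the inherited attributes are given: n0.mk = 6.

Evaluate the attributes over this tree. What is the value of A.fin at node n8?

1. n0.mk = 6  [given at root]
2. n1.val = "yu"  [terminal]
3. n3.live = 8  [8]
4. n3.fin = 3  [3]
5. n3.acc = true  [true]
6. n5.live = -2  [-2]
7. n5.fin = -9  [-9]
8. n5.acc = true  [true]
9. n6.fin = 28  [terminal]
10. n7.fin = -2  [terminal]
11. n5.env = -6  [(if E.acc then E.fin else a₁.fin) + 3]
12. n4.idx = 9  [E.env * 2 + 21]
13. n4.env = 10  [E.env + 16]
14. n8.wid = -9  [D.idx + D.env - 28]
15. n8.mk = true  [E₀.acc == true]
16. n9.val = "wx"  [terminal]
17. n10.val = "xk"  [terminal]
18. n11.fin = 11  [terminal]
19. n8.fin = 6  [A.wid + a.fin + 4]
20. n12.live = 14  [A.fin * 3 - 4]
21. n12.fin = 13  [13]
22. n12.acc = false  [D.env > 10]
23. n13.key = true  [terminal]
24. n12.env = -5  [E.fin - 18]
25. n3.env = 22  [(if E₀.acc then D.env else E₀.live) + 12]
26. n2.live = 2  [E.env - 20]
27. n2.mk = false  [E.env > 22]
28. n0.idx = true  [B.mk == false]
29. n0.off = 3  [B.live + S.mk - 5]

6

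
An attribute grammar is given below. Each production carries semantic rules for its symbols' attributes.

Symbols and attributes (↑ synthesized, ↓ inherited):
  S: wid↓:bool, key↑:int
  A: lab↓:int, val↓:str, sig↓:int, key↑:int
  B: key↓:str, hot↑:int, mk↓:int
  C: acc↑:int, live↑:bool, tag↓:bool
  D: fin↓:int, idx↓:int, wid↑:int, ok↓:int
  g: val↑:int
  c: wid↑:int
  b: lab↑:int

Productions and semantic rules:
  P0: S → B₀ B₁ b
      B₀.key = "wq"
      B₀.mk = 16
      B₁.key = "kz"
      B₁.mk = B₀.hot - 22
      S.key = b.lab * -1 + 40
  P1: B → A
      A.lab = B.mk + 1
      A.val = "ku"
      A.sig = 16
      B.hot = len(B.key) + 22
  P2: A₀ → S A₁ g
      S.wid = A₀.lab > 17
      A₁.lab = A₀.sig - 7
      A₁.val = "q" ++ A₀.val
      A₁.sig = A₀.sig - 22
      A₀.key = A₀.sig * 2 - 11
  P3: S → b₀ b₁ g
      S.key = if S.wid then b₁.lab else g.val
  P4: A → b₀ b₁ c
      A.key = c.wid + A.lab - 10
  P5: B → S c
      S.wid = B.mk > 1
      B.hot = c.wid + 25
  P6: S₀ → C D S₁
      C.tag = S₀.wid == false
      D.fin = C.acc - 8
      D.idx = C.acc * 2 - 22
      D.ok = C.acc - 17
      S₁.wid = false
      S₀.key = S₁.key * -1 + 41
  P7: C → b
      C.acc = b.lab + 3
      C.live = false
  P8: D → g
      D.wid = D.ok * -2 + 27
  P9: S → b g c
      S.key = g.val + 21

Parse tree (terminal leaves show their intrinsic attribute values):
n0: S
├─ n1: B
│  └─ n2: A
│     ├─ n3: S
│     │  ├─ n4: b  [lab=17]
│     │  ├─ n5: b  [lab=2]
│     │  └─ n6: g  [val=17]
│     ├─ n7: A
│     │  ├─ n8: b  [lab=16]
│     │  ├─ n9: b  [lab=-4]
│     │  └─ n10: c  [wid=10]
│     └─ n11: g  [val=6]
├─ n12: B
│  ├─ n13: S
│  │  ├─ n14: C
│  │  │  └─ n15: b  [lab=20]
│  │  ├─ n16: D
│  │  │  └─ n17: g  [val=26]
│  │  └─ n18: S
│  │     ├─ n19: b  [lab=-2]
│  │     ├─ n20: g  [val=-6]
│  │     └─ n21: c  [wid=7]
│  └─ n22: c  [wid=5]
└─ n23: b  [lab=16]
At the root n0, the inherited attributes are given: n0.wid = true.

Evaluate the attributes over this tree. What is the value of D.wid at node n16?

1. n0.wid = true  [given at root]
2. n1.key = "wq"  ["wq"]
3. n1.mk = 16  [16]
4. n2.lab = 17  [B.mk + 1]
5. n2.val = "ku"  ["ku"]
6. n2.sig = 16  [16]
7. n3.wid = false  [A₀.lab > 17]
8. n4.lab = 17  [terminal]
9. n5.lab = 2  [terminal]
10. n6.val = 17  [terminal]
11. n3.key = 17  [if S.wid then b₁.lab else g.val]
12. n7.lab = 9  [A₀.sig - 7]
13. n7.val = "qku"  ["q" ++ A₀.val]
14. n7.sig = -6  [A₀.sig - 22]
15. n8.lab = 16  [terminal]
16. n9.lab = -4  [terminal]
17. n10.wid = 10  [terminal]
18. n7.key = 9  [c.wid + A.lab - 10]
19. n11.val = 6  [terminal]
20. n2.key = 21  [A₀.sig * 2 - 11]
21. n1.hot = 24  [len(B.key) + 22]
22. n12.key = "kz"  ["kz"]
23. n12.mk = 2  [B₀.hot - 22]
24. n13.wid = true  [B.mk > 1]
25. n14.tag = false  [S₀.wid == false]
26. n15.lab = 20  [terminal]
27. n14.acc = 23  [b.lab + 3]
28. n14.live = false  [false]
29. n16.fin = 15  [C.acc - 8]
30. n16.idx = 24  [C.acc * 2 - 22]
31. n16.ok = 6  [C.acc - 17]
32. n17.val = 26  [terminal]
33. n16.wid = 15  [D.ok * -2 + 27]
34. n18.wid = false  [false]
35. n19.lab = -2  [terminal]
36. n20.val = -6  [terminal]
37. n21.wid = 7  [terminal]
38. n18.key = 15  [g.val + 21]
39. n13.key = 26  [S₁.key * -1 + 41]
40. n22.wid = 5  [terminal]
41. n12.hot = 30  [c.wid + 25]
42. n23.lab = 16  [terminal]
43. n0.key = 24  [b.lab * -1 + 40]

15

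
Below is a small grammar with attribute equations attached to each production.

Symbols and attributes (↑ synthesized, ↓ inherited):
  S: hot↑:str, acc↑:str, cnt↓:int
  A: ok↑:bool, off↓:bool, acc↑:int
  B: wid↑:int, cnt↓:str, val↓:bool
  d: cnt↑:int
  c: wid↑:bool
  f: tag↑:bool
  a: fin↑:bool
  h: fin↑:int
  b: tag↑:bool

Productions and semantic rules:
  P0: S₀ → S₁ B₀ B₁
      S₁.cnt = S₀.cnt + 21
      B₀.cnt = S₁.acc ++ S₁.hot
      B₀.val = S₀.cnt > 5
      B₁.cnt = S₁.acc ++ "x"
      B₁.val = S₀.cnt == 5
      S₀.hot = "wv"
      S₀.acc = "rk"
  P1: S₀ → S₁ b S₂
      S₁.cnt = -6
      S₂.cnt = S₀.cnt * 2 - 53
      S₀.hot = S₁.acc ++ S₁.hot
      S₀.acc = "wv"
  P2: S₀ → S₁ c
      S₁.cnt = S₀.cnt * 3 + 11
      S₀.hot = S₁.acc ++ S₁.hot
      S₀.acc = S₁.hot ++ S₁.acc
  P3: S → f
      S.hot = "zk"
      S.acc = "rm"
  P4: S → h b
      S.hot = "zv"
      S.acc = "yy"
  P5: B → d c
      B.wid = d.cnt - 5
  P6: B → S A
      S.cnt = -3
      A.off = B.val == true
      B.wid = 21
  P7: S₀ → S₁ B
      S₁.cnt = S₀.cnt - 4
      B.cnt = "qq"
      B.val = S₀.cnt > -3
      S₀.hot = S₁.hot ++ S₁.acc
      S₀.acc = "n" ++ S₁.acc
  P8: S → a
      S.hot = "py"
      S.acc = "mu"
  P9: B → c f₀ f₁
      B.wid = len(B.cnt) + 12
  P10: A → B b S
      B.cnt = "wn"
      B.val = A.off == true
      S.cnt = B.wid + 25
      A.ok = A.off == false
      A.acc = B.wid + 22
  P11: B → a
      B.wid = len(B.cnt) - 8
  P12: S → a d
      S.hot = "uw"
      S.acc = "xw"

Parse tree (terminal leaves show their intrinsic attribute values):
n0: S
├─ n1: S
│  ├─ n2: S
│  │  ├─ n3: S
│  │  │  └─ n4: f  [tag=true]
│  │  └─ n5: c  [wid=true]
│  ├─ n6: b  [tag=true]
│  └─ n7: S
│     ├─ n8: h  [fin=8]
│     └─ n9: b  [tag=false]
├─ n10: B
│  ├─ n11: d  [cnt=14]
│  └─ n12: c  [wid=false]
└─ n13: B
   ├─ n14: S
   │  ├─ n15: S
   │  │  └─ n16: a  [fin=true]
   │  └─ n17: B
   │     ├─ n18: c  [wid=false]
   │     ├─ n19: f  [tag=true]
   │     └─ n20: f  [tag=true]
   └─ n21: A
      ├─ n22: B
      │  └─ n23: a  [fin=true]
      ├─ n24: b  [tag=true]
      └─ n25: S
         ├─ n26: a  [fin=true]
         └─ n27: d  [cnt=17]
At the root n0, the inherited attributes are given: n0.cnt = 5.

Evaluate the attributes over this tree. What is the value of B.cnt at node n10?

"wvzkrmrmzk"

1. n0.cnt = 5  [given at root]
2. n1.cnt = 26  [S₀.cnt + 21]
3. n2.cnt = -6  [-6]
4. n3.cnt = -7  [S₀.cnt * 3 + 11]
5. n4.tag = true  [terminal]
6. n3.hot = "zk"  ["zk"]
7. n3.acc = "rm"  ["rm"]
8. n5.wid = true  [terminal]
9. n2.hot = "rmzk"  [S₁.acc ++ S₁.hot]
10. n2.acc = "zkrm"  [S₁.hot ++ S₁.acc]
11. n6.tag = true  [terminal]
12. n7.cnt = -1  [S₀.cnt * 2 - 53]
13. n8.fin = 8  [terminal]
14. n9.tag = false  [terminal]
15. n7.hot = "zv"  ["zv"]
16. n7.acc = "yy"  ["yy"]
17. n1.hot = "zkrmrmzk"  [S₁.acc ++ S₁.hot]
18. n1.acc = "wv"  ["wv"]
19. n10.cnt = "wvzkrmrmzk"  [S₁.acc ++ S₁.hot]
20. n10.val = false  [S₀.cnt > 5]
21. n11.cnt = 14  [terminal]
22. n12.wid = false  [terminal]
23. n10.wid = 9  [d.cnt - 5]
24. n13.cnt = "wvx"  [S₁.acc ++ "x"]
25. n13.val = true  [S₀.cnt == 5]
26. n14.cnt = -3  [-3]
27. n15.cnt = -7  [S₀.cnt - 4]
28. n16.fin = true  [terminal]
29. n15.hot = "py"  ["py"]
30. n15.acc = "mu"  ["mu"]
31. n17.cnt = "qq"  ["qq"]
32. n17.val = false  [S₀.cnt > -3]
33. n18.wid = false  [terminal]
34. n19.tag = true  [terminal]
35. n20.tag = true  [terminal]
36. n17.wid = 14  [len(B.cnt) + 12]
37. n14.hot = "pymu"  [S₁.hot ++ S₁.acc]
38. n14.acc = "nmu"  ["n" ++ S₁.acc]
39. n21.off = true  [B.val == true]
40. n22.cnt = "wn"  ["wn"]
41. n22.val = true  [A.off == true]
42. n23.fin = true  [terminal]
43. n22.wid = -6  [len(B.cnt) - 8]
44. n24.tag = true  [terminal]
45. n25.cnt = 19  [B.wid + 25]
46. n26.fin = true  [terminal]
47. n27.cnt = 17  [terminal]
48. n25.hot = "uw"  ["uw"]
49. n25.acc = "xw"  ["xw"]
50. n21.ok = false  [A.off == false]
51. n21.acc = 16  [B.wid + 22]
52. n13.wid = 21  [21]
53. n0.hot = "wv"  ["wv"]
54. n0.acc = "rk"  ["rk"]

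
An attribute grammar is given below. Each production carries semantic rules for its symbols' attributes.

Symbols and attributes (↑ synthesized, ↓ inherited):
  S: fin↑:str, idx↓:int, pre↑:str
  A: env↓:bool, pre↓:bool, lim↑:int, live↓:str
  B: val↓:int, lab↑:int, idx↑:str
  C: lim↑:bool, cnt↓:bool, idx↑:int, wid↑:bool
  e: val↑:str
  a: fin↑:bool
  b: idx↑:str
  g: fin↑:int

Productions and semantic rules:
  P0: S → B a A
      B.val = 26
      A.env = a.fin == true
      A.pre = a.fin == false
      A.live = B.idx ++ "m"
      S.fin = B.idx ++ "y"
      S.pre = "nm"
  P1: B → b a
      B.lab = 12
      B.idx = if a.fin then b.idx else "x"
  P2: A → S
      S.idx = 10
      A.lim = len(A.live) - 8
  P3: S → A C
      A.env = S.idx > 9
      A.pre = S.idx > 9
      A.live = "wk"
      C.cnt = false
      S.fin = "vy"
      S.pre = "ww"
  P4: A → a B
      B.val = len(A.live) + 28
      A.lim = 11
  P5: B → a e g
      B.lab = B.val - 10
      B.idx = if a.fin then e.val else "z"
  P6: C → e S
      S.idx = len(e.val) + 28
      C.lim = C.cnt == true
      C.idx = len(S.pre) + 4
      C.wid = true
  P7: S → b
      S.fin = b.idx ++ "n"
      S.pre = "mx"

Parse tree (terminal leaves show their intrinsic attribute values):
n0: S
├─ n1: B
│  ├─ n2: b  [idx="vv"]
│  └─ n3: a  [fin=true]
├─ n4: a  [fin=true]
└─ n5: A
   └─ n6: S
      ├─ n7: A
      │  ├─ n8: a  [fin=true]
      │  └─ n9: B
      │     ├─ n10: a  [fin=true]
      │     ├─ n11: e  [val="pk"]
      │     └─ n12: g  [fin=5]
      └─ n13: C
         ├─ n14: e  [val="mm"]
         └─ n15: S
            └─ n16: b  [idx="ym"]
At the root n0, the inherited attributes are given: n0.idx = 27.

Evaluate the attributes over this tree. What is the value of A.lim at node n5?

1. n0.idx = 27  [given at root]
2. n1.val = 26  [26]
3. n2.idx = "vv"  [terminal]
4. n3.fin = true  [terminal]
5. n1.lab = 12  [12]
6. n1.idx = "vv"  [if a.fin then b.idx else "x"]
7. n4.fin = true  [terminal]
8. n5.env = true  [a.fin == true]
9. n5.pre = false  [a.fin == false]
10. n5.live = "vvm"  [B.idx ++ "m"]
11. n6.idx = 10  [10]
12. n7.env = true  [S.idx > 9]
13. n7.pre = true  [S.idx > 9]
14. n7.live = "wk"  ["wk"]
15. n8.fin = true  [terminal]
16. n9.val = 30  [len(A.live) + 28]
17. n10.fin = true  [terminal]
18. n11.val = "pk"  [terminal]
19. n12.fin = 5  [terminal]
20. n9.lab = 20  [B.val - 10]
21. n9.idx = "pk"  [if a.fin then e.val else "z"]
22. n7.lim = 11  [11]
23. n13.cnt = false  [false]
24. n14.val = "mm"  [terminal]
25. n15.idx = 30  [len(e.val) + 28]
26. n16.idx = "ym"  [terminal]
27. n15.fin = "ymn"  [b.idx ++ "n"]
28. n15.pre = "mx"  ["mx"]
29. n13.lim = false  [C.cnt == true]
30. n13.idx = 6  [len(S.pre) + 4]
31. n13.wid = true  [true]
32. n6.fin = "vy"  ["vy"]
33. n6.pre = "ww"  ["ww"]
34. n5.lim = -5  [len(A.live) - 8]
35. n0.fin = "vvy"  [B.idx ++ "y"]
36. n0.pre = "nm"  ["nm"]

-5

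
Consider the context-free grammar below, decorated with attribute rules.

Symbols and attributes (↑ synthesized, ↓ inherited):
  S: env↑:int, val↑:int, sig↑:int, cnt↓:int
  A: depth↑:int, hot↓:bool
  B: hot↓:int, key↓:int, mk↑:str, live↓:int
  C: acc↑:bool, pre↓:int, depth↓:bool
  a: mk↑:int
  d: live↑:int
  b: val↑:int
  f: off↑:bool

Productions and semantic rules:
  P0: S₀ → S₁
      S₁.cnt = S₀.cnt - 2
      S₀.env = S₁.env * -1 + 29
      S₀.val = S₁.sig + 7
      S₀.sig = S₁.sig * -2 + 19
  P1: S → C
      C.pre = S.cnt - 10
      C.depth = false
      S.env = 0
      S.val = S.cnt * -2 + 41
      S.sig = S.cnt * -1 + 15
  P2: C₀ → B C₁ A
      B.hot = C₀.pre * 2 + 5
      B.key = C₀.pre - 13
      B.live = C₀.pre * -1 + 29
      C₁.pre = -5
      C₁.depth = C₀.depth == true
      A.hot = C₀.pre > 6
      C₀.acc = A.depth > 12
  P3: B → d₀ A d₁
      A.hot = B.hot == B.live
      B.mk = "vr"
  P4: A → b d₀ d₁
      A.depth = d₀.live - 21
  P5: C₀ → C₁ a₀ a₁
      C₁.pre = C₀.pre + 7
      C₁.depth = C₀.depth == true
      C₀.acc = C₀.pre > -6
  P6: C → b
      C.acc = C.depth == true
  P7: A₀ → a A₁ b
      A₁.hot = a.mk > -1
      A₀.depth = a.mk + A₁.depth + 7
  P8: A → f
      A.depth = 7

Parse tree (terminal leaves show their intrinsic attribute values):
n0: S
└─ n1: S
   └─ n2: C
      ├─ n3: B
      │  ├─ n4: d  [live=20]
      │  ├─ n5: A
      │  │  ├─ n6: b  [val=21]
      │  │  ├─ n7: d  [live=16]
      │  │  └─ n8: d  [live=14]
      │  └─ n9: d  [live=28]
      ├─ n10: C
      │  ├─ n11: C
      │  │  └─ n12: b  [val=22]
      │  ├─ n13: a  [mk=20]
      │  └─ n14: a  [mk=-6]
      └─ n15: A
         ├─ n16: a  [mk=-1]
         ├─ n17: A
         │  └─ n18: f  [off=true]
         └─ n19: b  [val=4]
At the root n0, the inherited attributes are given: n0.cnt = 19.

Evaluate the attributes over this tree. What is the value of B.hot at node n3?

19

1. n0.cnt = 19  [given at root]
2. n1.cnt = 17  [S₀.cnt - 2]
3. n2.pre = 7  [S.cnt - 10]
4. n2.depth = false  [false]
5. n3.hot = 19  [C₀.pre * 2 + 5]
6. n3.key = -6  [C₀.pre - 13]
7. n3.live = 22  [C₀.pre * -1 + 29]
8. n4.live = 20  [terminal]
9. n5.hot = false  [B.hot == B.live]
10. n6.val = 21  [terminal]
11. n7.live = 16  [terminal]
12. n8.live = 14  [terminal]
13. n5.depth = -5  [d₀.live - 21]
14. n9.live = 28  [terminal]
15. n3.mk = "vr"  ["vr"]
16. n10.pre = -5  [-5]
17. n10.depth = false  [C₀.depth == true]
18. n11.pre = 2  [C₀.pre + 7]
19. n11.depth = false  [C₀.depth == true]
20. n12.val = 22  [terminal]
21. n11.acc = false  [C.depth == true]
22. n13.mk = 20  [terminal]
23. n14.mk = -6  [terminal]
24. n10.acc = true  [C₀.pre > -6]
25. n15.hot = true  [C₀.pre > 6]
26. n16.mk = -1  [terminal]
27. n17.hot = false  [a.mk > -1]
28. n18.off = true  [terminal]
29. n17.depth = 7  [7]
30. n19.val = 4  [terminal]
31. n15.depth = 13  [a.mk + A₁.depth + 7]
32. n2.acc = true  [A.depth > 12]
33. n1.env = 0  [0]
34. n1.val = 7  [S.cnt * -2 + 41]
35. n1.sig = -2  [S.cnt * -1 + 15]
36. n0.env = 29  [S₁.env * -1 + 29]
37. n0.val = 5  [S₁.sig + 7]
38. n0.sig = 23  [S₁.sig * -2 + 19]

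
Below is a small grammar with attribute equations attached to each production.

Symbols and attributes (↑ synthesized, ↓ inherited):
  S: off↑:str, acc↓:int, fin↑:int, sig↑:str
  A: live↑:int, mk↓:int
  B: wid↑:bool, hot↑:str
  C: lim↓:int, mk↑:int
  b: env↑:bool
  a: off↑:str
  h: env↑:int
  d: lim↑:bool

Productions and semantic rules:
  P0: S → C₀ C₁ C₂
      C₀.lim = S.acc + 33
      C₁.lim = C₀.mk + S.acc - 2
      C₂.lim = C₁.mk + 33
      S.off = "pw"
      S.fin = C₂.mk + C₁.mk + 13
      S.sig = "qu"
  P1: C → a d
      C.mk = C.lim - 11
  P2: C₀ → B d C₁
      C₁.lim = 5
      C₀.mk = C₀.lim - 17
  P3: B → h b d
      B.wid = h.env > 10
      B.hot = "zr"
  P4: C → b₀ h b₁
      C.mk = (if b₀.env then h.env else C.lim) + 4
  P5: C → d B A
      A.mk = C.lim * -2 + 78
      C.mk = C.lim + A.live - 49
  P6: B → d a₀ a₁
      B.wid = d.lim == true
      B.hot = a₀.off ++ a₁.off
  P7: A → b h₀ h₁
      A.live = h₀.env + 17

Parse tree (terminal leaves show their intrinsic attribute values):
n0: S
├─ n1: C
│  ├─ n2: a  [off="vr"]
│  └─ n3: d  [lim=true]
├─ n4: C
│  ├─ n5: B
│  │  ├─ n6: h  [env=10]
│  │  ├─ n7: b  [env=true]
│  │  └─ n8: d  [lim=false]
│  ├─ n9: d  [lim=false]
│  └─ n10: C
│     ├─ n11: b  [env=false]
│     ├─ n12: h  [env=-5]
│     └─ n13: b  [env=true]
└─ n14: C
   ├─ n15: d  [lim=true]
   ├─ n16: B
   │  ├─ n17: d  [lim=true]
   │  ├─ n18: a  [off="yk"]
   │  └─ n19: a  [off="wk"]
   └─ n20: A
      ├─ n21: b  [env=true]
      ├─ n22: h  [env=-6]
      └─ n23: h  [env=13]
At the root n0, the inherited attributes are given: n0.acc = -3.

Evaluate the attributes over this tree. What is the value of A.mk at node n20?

18

1. n0.acc = -3  [given at root]
2. n1.lim = 30  [S.acc + 33]
3. n2.off = "vr"  [terminal]
4. n3.lim = true  [terminal]
5. n1.mk = 19  [C.lim - 11]
6. n4.lim = 14  [C₀.mk + S.acc - 2]
7. n6.env = 10  [terminal]
8. n7.env = true  [terminal]
9. n8.lim = false  [terminal]
10. n5.wid = false  [h.env > 10]
11. n5.hot = "zr"  ["zr"]
12. n9.lim = false  [terminal]
13. n10.lim = 5  [5]
14. n11.env = false  [terminal]
15. n12.env = -5  [terminal]
16. n13.env = true  [terminal]
17. n10.mk = 9  [(if b₀.env then h.env else C.lim) + 4]
18. n4.mk = -3  [C₀.lim - 17]
19. n14.lim = 30  [C₁.mk + 33]
20. n15.lim = true  [terminal]
21. n17.lim = true  [terminal]
22. n18.off = "yk"  [terminal]
23. n19.off = "wk"  [terminal]
24. n16.wid = true  [d.lim == true]
25. n16.hot = "ykwk"  [a₀.off ++ a₁.off]
26. n20.mk = 18  [C.lim * -2 + 78]
27. n21.env = true  [terminal]
28. n22.env = -6  [terminal]
29. n23.env = 13  [terminal]
30. n20.live = 11  [h₀.env + 17]
31. n14.mk = -8  [C.lim + A.live - 49]
32. n0.off = "pw"  ["pw"]
33. n0.fin = 2  [C₂.mk + C₁.mk + 13]
34. n0.sig = "qu"  ["qu"]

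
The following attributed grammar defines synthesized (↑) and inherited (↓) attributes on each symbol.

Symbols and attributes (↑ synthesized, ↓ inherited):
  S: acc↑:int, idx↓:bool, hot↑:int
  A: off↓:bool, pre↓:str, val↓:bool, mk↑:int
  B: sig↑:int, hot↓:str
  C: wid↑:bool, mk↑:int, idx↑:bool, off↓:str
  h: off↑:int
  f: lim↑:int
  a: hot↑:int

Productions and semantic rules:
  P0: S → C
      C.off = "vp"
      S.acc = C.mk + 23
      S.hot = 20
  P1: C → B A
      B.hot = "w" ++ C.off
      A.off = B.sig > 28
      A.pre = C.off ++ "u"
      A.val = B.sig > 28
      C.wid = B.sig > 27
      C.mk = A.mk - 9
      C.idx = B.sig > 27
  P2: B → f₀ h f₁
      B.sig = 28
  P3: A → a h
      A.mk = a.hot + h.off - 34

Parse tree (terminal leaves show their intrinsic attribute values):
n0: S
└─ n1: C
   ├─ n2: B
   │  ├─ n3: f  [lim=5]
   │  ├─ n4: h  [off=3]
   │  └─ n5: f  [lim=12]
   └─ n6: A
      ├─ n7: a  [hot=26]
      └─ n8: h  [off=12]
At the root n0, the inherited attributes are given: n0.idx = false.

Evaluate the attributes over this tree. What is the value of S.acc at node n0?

18

1. n0.idx = false  [given at root]
2. n1.off = "vp"  ["vp"]
3. n2.hot = "wvp"  ["w" ++ C.off]
4. n3.lim = 5  [terminal]
5. n4.off = 3  [terminal]
6. n5.lim = 12  [terminal]
7. n2.sig = 28  [28]
8. n6.off = false  [B.sig > 28]
9. n6.pre = "vpu"  [C.off ++ "u"]
10. n6.val = false  [B.sig > 28]
11. n7.hot = 26  [terminal]
12. n8.off = 12  [terminal]
13. n6.mk = 4  [a.hot + h.off - 34]
14. n1.wid = true  [B.sig > 27]
15. n1.mk = -5  [A.mk - 9]
16. n1.idx = true  [B.sig > 27]
17. n0.acc = 18  [C.mk + 23]
18. n0.hot = 20  [20]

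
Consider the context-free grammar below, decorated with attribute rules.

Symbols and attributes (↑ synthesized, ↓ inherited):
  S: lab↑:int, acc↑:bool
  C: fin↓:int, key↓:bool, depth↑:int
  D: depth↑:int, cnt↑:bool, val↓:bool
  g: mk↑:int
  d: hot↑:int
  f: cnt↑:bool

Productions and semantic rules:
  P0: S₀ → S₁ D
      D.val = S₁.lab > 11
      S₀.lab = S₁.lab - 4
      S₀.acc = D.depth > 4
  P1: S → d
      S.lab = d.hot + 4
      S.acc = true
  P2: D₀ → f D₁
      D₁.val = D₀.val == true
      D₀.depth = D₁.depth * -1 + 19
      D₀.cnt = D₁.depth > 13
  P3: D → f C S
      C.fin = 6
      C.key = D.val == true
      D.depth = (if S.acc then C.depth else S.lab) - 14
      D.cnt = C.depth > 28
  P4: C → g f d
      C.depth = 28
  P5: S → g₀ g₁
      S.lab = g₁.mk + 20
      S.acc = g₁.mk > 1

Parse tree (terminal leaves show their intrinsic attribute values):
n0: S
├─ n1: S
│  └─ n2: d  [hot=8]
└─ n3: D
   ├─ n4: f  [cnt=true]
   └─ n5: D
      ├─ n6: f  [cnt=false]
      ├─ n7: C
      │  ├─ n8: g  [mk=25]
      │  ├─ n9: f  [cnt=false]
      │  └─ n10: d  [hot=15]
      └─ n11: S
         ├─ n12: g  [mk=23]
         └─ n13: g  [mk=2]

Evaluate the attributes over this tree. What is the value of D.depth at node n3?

5

1. n2.hot = 8  [terminal]
2. n1.lab = 12  [d.hot + 4]
3. n1.acc = true  [true]
4. n3.val = true  [S₁.lab > 11]
5. n4.cnt = true  [terminal]
6. n5.val = true  [D₀.val == true]
7. n6.cnt = false  [terminal]
8. n7.fin = 6  [6]
9. n7.key = true  [D.val == true]
10. n8.mk = 25  [terminal]
11. n9.cnt = false  [terminal]
12. n10.hot = 15  [terminal]
13. n7.depth = 28  [28]
14. n12.mk = 23  [terminal]
15. n13.mk = 2  [terminal]
16. n11.lab = 22  [g₁.mk + 20]
17. n11.acc = true  [g₁.mk > 1]
18. n5.depth = 14  [(if S.acc then C.depth else S.lab) - 14]
19. n5.cnt = false  [C.depth > 28]
20. n3.depth = 5  [D₁.depth * -1 + 19]
21. n3.cnt = true  [D₁.depth > 13]
22. n0.lab = 8  [S₁.lab - 4]
23. n0.acc = true  [D.depth > 4]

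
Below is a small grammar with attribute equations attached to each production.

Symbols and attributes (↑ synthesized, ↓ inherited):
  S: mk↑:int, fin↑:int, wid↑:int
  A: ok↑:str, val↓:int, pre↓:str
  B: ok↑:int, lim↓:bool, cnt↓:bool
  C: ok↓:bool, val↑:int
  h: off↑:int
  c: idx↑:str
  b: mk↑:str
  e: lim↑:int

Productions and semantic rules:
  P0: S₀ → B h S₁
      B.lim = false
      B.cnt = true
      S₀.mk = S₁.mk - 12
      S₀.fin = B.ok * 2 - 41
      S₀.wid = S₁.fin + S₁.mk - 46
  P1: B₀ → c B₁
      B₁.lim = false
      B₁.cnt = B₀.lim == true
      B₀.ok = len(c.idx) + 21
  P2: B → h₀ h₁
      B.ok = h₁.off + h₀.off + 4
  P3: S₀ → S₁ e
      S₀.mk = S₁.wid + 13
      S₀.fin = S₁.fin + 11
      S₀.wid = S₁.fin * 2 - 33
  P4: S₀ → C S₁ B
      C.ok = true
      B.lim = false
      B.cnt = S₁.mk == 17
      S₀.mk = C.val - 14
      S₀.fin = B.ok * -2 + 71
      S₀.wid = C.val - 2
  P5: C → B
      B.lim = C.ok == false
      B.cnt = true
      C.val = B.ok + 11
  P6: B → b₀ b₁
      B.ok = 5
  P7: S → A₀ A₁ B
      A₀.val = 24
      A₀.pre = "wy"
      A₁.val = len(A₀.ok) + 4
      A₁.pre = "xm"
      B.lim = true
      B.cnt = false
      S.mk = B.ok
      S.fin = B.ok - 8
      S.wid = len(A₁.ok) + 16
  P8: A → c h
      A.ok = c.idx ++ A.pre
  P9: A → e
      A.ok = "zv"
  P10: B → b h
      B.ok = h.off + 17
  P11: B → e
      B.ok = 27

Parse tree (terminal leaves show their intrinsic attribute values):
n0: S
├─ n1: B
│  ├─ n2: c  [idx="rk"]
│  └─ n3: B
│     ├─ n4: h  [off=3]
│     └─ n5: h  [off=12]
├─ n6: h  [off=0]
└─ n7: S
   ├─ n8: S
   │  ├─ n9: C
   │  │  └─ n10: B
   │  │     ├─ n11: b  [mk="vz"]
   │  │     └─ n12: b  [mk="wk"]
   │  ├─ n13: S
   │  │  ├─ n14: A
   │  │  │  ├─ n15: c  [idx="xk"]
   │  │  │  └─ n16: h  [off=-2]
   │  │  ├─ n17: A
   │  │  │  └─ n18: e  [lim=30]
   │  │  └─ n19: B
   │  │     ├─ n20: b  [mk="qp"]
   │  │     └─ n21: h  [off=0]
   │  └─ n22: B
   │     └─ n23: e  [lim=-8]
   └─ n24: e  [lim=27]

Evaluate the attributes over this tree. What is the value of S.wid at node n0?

9

1. n1.lim = false  [false]
2. n1.cnt = true  [true]
3. n2.idx = "rk"  [terminal]
4. n3.lim = false  [false]
5. n3.cnt = false  [B₀.lim == true]
6. n4.off = 3  [terminal]
7. n5.off = 12  [terminal]
8. n3.ok = 19  [h₁.off + h₀.off + 4]
9. n1.ok = 23  [len(c.idx) + 21]
10. n6.off = 0  [terminal]
11. n9.ok = true  [true]
12. n10.lim = false  [C.ok == false]
13. n10.cnt = true  [true]
14. n11.mk = "vz"  [terminal]
15. n12.mk = "wk"  [terminal]
16. n10.ok = 5  [5]
17. n9.val = 16  [B.ok + 11]
18. n14.val = 24  [24]
19. n14.pre = "wy"  ["wy"]
20. n15.idx = "xk"  [terminal]
21. n16.off = -2  [terminal]
22. n14.ok = "xkwy"  [c.idx ++ A.pre]
23. n17.val = 8  [len(A₀.ok) + 4]
24. n17.pre = "xm"  ["xm"]
25. n18.lim = 30  [terminal]
26. n17.ok = "zv"  ["zv"]
27. n19.lim = true  [true]
28. n19.cnt = false  [false]
29. n20.mk = "qp"  [terminal]
30. n21.off = 0  [terminal]
31. n19.ok = 17  [h.off + 17]
32. n13.mk = 17  [B.ok]
33. n13.fin = 9  [B.ok - 8]
34. n13.wid = 18  [len(A₁.ok) + 16]
35. n22.lim = false  [false]
36. n22.cnt = true  [S₁.mk == 17]
37. n23.lim = -8  [terminal]
38. n22.ok = 27  [27]
39. n8.mk = 2  [C.val - 14]
40. n8.fin = 17  [B.ok * -2 + 71]
41. n8.wid = 14  [C.val - 2]
42. n24.lim = 27  [terminal]
43. n7.mk = 27  [S₁.wid + 13]
44. n7.fin = 28  [S₁.fin + 11]
45. n7.wid = 1  [S₁.fin * 2 - 33]
46. n0.mk = 15  [S₁.mk - 12]
47. n0.fin = 5  [B.ok * 2 - 41]
48. n0.wid = 9  [S₁.fin + S₁.mk - 46]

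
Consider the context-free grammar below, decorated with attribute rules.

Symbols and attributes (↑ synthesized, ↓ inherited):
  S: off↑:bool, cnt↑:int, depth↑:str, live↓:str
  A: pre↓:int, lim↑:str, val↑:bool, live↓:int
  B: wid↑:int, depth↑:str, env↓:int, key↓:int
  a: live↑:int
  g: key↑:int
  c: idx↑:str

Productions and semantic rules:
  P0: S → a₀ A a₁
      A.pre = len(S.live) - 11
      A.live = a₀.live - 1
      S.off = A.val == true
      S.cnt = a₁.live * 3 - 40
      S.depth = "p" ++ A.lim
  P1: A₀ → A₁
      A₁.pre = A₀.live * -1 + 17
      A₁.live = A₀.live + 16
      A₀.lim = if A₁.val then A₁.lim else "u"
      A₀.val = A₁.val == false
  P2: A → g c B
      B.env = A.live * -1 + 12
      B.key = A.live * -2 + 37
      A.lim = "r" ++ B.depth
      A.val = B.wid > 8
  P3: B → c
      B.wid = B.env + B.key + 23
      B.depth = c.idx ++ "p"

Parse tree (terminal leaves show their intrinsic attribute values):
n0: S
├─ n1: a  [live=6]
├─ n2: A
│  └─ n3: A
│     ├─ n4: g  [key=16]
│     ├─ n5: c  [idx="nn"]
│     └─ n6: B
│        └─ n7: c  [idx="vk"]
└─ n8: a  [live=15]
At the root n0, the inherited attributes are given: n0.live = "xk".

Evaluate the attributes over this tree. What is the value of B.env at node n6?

-9

1. n0.live = "xk"  [given at root]
2. n1.live = 6  [terminal]
3. n2.pre = -9  [len(S.live) - 11]
4. n2.live = 5  [a₀.live - 1]
5. n3.pre = 12  [A₀.live * -1 + 17]
6. n3.live = 21  [A₀.live + 16]
7. n4.key = 16  [terminal]
8. n5.idx = "nn"  [terminal]
9. n6.env = -9  [A.live * -1 + 12]
10. n6.key = -5  [A.live * -2 + 37]
11. n7.idx = "vk"  [terminal]
12. n6.wid = 9  [B.env + B.key + 23]
13. n6.depth = "vkp"  [c.idx ++ "p"]
14. n3.lim = "rvkp"  ["r" ++ B.depth]
15. n3.val = true  [B.wid > 8]
16. n2.lim = "rvkp"  [if A₁.val then A₁.lim else "u"]
17. n2.val = false  [A₁.val == false]
18. n8.live = 15  [terminal]
19. n0.off = false  [A.val == true]
20. n0.cnt = 5  [a₁.live * 3 - 40]
21. n0.depth = "prvkp"  ["p" ++ A.lim]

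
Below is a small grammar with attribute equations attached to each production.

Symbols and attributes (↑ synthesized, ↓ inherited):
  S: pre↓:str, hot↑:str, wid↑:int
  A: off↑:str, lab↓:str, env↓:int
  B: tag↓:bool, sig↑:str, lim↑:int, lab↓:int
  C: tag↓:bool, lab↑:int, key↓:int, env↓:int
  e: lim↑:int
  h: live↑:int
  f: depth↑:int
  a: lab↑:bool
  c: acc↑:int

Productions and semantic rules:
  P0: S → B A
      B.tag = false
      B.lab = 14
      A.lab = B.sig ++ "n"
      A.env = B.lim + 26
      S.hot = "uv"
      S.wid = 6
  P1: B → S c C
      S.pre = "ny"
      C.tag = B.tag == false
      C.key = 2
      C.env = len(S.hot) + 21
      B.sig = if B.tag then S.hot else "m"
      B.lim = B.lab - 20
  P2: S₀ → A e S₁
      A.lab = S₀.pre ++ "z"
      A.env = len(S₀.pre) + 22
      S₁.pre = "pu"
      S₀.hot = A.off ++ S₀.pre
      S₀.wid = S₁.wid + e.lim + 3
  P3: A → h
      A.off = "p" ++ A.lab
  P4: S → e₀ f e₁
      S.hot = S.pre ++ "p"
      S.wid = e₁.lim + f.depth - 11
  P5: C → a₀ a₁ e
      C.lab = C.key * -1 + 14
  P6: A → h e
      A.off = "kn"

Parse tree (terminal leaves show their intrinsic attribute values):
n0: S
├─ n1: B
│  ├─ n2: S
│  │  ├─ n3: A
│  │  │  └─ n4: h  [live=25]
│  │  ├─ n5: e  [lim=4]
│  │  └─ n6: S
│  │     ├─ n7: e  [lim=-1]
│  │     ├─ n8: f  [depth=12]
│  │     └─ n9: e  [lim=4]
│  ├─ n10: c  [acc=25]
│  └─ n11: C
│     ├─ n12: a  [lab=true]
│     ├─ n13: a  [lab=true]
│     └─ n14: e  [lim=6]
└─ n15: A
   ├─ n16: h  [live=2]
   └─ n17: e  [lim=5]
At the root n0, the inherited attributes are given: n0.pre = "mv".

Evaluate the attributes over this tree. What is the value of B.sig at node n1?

1. n0.pre = "mv"  [given at root]
2. n1.tag = false  [false]
3. n1.lab = 14  [14]
4. n2.pre = "ny"  ["ny"]
5. n3.lab = "nyz"  [S₀.pre ++ "z"]
6. n3.env = 24  [len(S₀.pre) + 22]
7. n4.live = 25  [terminal]
8. n3.off = "pnyz"  ["p" ++ A.lab]
9. n5.lim = 4  [terminal]
10. n6.pre = "pu"  ["pu"]
11. n7.lim = -1  [terminal]
12. n8.depth = 12  [terminal]
13. n9.lim = 4  [terminal]
14. n6.hot = "pup"  [S.pre ++ "p"]
15. n6.wid = 5  [e₁.lim + f.depth - 11]
16. n2.hot = "pnyzny"  [A.off ++ S₀.pre]
17. n2.wid = 12  [S₁.wid + e.lim + 3]
18. n10.acc = 25  [terminal]
19. n11.tag = true  [B.tag == false]
20. n11.key = 2  [2]
21. n11.env = 27  [len(S.hot) + 21]
22. n12.lab = true  [terminal]
23. n13.lab = true  [terminal]
24. n14.lim = 6  [terminal]
25. n11.lab = 12  [C.key * -1 + 14]
26. n1.sig = "m"  [if B.tag then S.hot else "m"]
27. n1.lim = -6  [B.lab - 20]
28. n15.lab = "mn"  [B.sig ++ "n"]
29. n15.env = 20  [B.lim + 26]
30. n16.live = 2  [terminal]
31. n17.lim = 5  [terminal]
32. n15.off = "kn"  ["kn"]
33. n0.hot = "uv"  ["uv"]
34. n0.wid = 6  [6]

"m"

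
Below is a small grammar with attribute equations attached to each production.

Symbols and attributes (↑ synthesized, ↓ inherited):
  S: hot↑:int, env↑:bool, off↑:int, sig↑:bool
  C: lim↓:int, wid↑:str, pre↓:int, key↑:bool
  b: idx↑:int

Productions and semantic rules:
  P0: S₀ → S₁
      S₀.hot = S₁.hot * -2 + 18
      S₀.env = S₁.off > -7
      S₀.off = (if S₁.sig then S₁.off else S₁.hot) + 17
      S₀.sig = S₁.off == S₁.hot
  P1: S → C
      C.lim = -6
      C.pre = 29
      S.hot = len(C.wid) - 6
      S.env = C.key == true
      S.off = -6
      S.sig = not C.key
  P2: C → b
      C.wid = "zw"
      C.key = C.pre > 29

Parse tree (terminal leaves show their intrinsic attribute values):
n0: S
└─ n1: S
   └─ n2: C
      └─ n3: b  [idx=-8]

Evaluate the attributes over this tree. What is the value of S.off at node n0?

11

1. n2.lim = -6  [-6]
2. n2.pre = 29  [29]
3. n3.idx = -8  [terminal]
4. n2.wid = "zw"  ["zw"]
5. n2.key = false  [C.pre > 29]
6. n1.hot = -4  [len(C.wid) - 6]
7. n1.env = false  [C.key == true]
8. n1.off = -6  [-6]
9. n1.sig = true  [not C.key]
10. n0.hot = 26  [S₁.hot * -2 + 18]
11. n0.env = true  [S₁.off > -7]
12. n0.off = 11  [(if S₁.sig then S₁.off else S₁.hot) + 17]
13. n0.sig = false  [S₁.off == S₁.hot]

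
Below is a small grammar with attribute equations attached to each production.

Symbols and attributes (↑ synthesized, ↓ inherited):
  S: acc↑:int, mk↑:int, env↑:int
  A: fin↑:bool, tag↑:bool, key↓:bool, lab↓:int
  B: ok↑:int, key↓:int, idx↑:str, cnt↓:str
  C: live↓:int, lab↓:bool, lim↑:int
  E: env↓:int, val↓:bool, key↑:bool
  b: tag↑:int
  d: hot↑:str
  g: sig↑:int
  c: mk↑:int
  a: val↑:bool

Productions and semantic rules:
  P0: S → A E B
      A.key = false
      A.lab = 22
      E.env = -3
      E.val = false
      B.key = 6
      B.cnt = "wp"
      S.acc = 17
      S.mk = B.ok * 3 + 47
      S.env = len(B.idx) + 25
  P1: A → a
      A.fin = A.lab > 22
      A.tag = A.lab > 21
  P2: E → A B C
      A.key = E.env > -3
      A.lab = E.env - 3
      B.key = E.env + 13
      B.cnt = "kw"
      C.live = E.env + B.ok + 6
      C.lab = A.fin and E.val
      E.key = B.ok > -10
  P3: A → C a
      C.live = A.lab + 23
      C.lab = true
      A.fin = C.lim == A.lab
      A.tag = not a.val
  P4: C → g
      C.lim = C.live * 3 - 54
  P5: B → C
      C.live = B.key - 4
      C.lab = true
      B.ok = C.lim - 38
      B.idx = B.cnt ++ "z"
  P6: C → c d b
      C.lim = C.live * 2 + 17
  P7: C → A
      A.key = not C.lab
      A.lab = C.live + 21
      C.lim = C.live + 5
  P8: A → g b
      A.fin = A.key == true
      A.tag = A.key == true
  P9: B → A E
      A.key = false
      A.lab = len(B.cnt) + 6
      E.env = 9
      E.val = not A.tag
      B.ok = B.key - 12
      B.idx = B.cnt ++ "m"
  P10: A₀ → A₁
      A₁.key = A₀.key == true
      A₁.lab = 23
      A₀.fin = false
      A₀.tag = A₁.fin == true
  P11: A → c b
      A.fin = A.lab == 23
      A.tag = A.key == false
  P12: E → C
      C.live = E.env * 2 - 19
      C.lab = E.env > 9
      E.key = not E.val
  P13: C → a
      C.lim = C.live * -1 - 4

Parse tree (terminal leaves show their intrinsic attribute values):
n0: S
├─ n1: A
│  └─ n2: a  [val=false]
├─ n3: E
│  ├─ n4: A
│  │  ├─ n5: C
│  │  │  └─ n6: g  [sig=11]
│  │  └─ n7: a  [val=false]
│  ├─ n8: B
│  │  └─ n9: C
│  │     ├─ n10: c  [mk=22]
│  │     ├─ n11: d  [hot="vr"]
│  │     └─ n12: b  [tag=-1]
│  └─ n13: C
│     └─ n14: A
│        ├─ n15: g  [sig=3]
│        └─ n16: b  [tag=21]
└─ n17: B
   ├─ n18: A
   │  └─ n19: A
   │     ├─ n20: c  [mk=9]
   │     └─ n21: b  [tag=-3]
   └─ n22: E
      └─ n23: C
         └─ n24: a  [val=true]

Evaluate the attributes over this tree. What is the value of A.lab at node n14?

15

1. n1.key = false  [false]
2. n1.lab = 22  [22]
3. n2.val = false  [terminal]
4. n1.fin = false  [A.lab > 22]
5. n1.tag = true  [A.lab > 21]
6. n3.env = -3  [-3]
7. n3.val = false  [false]
8. n4.key = false  [E.env > -3]
9. n4.lab = -6  [E.env - 3]
10. n5.live = 17  [A.lab + 23]
11. n5.lab = true  [true]
12. n6.sig = 11  [terminal]
13. n5.lim = -3  [C.live * 3 - 54]
14. n7.val = false  [terminal]
15. n4.fin = false  [C.lim == A.lab]
16. n4.tag = true  [not a.val]
17. n8.key = 10  [E.env + 13]
18. n8.cnt = "kw"  ["kw"]
19. n9.live = 6  [B.key - 4]
20. n9.lab = true  [true]
21. n10.mk = 22  [terminal]
22. n11.hot = "vr"  [terminal]
23. n12.tag = -1  [terminal]
24. n9.lim = 29  [C.live * 2 + 17]
25. n8.ok = -9  [C.lim - 38]
26. n8.idx = "kwz"  [B.cnt ++ "z"]
27. n13.live = -6  [E.env + B.ok + 6]
28. n13.lab = false  [A.fin and E.val]
29. n14.key = true  [not C.lab]
30. n14.lab = 15  [C.live + 21]
31. n15.sig = 3  [terminal]
32. n16.tag = 21  [terminal]
33. n14.fin = true  [A.key == true]
34. n14.tag = true  [A.key == true]
35. n13.lim = -1  [C.live + 5]
36. n3.key = true  [B.ok > -10]
37. n17.key = 6  [6]
38. n17.cnt = "wp"  ["wp"]
39. n18.key = false  [false]
40. n18.lab = 8  [len(B.cnt) + 6]
41. n19.key = false  [A₀.key == true]
42. n19.lab = 23  [23]
43. n20.mk = 9  [terminal]
44. n21.tag = -3  [terminal]
45. n19.fin = true  [A.lab == 23]
46. n19.tag = true  [A.key == false]
47. n18.fin = false  [false]
48. n18.tag = true  [A₁.fin == true]
49. n22.env = 9  [9]
50. n22.val = false  [not A.tag]
51. n23.live = -1  [E.env * 2 - 19]
52. n23.lab = false  [E.env > 9]
53. n24.val = true  [terminal]
54. n23.lim = -3  [C.live * -1 - 4]
55. n22.key = true  [not E.val]
56. n17.ok = -6  [B.key - 12]
57. n17.idx = "wpm"  [B.cnt ++ "m"]
58. n0.acc = 17  [17]
59. n0.mk = 29  [B.ok * 3 + 47]
60. n0.env = 28  [len(B.idx) + 25]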